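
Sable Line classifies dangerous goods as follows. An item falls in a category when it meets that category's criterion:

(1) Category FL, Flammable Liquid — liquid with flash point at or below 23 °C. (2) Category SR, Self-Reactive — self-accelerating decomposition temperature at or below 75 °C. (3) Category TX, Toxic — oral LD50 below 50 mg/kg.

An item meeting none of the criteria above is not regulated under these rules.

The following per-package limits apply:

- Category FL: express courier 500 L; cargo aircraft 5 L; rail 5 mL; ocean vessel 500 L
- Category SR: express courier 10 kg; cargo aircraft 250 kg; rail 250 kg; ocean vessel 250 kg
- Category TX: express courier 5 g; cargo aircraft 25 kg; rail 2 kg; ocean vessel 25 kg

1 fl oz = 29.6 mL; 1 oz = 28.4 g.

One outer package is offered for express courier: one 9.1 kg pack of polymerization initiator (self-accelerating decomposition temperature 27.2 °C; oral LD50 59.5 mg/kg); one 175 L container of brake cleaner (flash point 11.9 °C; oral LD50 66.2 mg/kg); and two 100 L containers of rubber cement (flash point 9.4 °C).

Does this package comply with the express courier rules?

Yes

The polymerization initiator has self-accelerating decomposition temperature 27.2 °C, which is ≤ 75 °C, so it is Category SR (Self-Reactive).
With flash point 11.9 °C (≤ 23 °C), the brake cleaner falls in Category FL.
With flash point 9.4 °C (≤ 23 °C), the rubber cement falls in Category FL.
Total Category FL: 175 L + (two 100 L containers = 200 L) = 375 L.
375 L ≤ 500 L (express courier limit, Category FL) — within limit.
Category SR quantity: 9.1 kg.
9.1 kg is within the express courier limit of 10 kg for Category SR.
Every hazard category is within its express courier limit and no segregation rule is violated.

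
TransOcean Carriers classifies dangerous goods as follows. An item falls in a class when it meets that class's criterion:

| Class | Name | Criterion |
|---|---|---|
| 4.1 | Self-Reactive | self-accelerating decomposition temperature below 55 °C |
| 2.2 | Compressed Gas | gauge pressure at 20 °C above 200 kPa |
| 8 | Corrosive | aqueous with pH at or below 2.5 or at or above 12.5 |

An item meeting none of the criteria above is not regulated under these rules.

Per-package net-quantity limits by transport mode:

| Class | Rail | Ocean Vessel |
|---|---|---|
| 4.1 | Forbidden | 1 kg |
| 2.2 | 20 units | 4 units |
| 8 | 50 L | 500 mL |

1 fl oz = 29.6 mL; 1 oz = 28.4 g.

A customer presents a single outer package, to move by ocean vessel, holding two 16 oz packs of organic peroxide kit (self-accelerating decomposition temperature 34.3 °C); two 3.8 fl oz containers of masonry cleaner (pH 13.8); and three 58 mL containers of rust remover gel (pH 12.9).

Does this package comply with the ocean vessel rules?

Yes

Self-accelerating decomposition temperature 34.3 °C meets the Class 4.1 criterion (Self-Reactive), so the organic peroxide kit is Class 4.1.
Masonry cleaner: pH 13.8 ≥ 12.5 → Class 8 (Corrosive).
Rust remover gel: pH 12.9 ≥ 12.5 → Class 8 (Corrosive).
Class 4.1 quantity: two 16 oz packs = 908.8 g.
908.8 g is within the ocean vessel limit of 1 kg for Class 4.1.
Class 8 net quantity: (two 3.8 fl oz containers = 224.96 mL) + (three 58 mL containers = 174 mL) = 398.96 mL.
398.96 mL is within the ocean vessel limit of 500 mL for Class 8.
Every hazard class is within its ocean vessel limit and no segregation rule is violated.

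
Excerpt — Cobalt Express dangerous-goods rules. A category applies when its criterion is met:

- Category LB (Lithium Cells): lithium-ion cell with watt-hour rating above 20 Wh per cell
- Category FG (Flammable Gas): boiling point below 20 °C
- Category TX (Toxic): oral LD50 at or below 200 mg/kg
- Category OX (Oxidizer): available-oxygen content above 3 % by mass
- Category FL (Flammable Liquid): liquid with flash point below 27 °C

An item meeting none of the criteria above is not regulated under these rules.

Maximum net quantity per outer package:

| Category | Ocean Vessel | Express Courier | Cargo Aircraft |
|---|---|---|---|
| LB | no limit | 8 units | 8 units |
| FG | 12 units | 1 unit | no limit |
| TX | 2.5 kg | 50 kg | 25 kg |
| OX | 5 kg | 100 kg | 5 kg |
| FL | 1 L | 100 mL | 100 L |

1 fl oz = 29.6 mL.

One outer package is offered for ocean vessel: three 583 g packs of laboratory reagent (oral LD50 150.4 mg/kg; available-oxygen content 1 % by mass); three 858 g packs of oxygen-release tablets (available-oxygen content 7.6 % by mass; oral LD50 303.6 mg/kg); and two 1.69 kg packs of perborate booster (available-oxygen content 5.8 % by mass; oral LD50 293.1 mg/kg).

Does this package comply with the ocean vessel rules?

No

Oral LD50 150.4 mg/kg meets the Category TX criterion (Toxic), so the laboratory reagent is Category TX.
Oxygen-release tablets: available-oxygen content 7.6 % by mass > 3 % by mass → Category OX (Oxidizer).
Available-oxygen content 5.8 % by mass meets the Category OX criterion (Oxidizer), so the perborate booster is Category OX.
Category OX net quantity: (three 858 g packs = 2.574 kg) + (two 1.69 kg packs = 3.38 kg) = 5.954 kg.
5.954 kg > 5 kg (ocean vessel limit, Category OX) — over the limit.
Category TX quantity: three 583 g packs = 1.749 kg.
1.749 kg is within the ocean vessel limit of 2.5 kg for Category TX.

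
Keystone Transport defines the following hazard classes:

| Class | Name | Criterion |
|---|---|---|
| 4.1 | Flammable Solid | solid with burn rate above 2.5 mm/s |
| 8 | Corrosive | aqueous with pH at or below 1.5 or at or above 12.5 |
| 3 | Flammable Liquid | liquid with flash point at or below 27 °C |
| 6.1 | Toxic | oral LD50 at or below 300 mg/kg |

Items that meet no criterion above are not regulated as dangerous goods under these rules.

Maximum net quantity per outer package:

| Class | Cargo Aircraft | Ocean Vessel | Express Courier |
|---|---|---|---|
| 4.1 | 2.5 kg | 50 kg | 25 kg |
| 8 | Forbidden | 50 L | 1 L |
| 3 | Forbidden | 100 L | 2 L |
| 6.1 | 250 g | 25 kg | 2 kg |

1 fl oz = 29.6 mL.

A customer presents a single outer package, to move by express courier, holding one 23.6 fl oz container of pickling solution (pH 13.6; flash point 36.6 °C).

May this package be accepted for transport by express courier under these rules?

Pickling solution: pH 13.6 ≥ 12.5 → Class 8 (Corrosive).
Class 8 quantity: one 23.6 fl oz container = 698.56 mL.
That is within the Class 8 express courier limit of 1 L.

Yes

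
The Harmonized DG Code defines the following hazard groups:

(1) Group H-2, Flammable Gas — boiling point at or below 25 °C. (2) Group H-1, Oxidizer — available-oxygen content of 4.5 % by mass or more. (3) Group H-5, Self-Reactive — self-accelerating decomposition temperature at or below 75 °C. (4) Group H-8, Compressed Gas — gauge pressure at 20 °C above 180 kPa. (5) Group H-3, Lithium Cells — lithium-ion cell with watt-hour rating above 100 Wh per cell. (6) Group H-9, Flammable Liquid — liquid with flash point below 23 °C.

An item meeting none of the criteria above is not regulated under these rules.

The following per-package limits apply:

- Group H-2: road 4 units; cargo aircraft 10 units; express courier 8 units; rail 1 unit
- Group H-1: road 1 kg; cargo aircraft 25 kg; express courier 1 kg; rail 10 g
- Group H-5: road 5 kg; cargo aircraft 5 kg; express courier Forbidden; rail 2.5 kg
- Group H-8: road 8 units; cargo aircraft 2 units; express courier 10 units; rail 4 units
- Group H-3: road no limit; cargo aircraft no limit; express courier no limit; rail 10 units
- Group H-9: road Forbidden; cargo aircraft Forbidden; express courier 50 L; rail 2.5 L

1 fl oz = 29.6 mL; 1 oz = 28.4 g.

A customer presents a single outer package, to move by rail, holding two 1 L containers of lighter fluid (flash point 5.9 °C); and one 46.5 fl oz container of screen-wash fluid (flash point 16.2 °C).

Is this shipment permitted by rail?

With flash point 5.9 °C (< 23 °C), the lighter fluid falls in Group H-9.
With flash point 16.2 °C (< 23 °C), the screen-wash fluid falls in Group H-9.
Group H-9 net quantity: (two 1 L containers = 2 L) + (one 46.5 fl oz container = 1376.4 mL) = 3376.4 mL.
3376.4 mL exceeds the rail limit of 2.5 L for Group H-9.

No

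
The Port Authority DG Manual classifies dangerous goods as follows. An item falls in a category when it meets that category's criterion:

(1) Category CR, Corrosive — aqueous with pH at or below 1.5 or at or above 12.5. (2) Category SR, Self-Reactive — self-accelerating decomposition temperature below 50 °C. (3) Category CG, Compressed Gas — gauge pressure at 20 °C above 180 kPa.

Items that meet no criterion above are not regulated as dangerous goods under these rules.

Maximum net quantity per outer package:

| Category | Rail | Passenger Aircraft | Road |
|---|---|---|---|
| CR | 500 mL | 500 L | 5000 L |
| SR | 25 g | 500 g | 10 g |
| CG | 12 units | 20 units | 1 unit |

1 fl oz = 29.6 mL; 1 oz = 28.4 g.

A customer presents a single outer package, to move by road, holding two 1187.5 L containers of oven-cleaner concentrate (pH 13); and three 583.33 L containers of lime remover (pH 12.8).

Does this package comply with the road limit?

Yes

The oven-cleaner concentrate has pH 13, which is ≥ 12.5, so it is Category CR (Corrosive).
With pH 12.8 (≥ 12.5), the lime remover falls in Category CR.
Category CR net quantity: (two 1187.5 L containers = 2375 L) + (three 583.33 L containers = 1749.99 L) = 4124.99 L.
4124.99 L ≤ 5000 L (road limit, Category CR) — within limit.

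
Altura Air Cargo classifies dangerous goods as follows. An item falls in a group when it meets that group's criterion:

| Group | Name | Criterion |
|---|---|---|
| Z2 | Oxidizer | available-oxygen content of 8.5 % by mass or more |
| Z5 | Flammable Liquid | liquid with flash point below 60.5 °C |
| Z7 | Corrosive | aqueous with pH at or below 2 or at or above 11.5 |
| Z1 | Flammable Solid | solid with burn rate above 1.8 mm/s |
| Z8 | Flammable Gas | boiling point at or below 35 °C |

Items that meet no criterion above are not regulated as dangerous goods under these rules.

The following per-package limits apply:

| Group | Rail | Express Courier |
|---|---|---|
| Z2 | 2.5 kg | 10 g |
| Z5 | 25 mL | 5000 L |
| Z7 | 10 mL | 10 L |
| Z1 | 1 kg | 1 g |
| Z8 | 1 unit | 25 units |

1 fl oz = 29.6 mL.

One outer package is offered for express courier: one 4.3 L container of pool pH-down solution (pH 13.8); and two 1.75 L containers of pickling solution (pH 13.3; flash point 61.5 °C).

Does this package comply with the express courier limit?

Yes

With pH 13.8 (≥ 11.5), the pool pH-down solution falls in Group Z7.
pH 13.3 meets the Group Z7 criterion (Corrosive), so the pickling solution is Group Z7.
Group Z7 net quantity: 4.3 L + (two 1.75 L containers = 3.5 L) = 7.8 L.
That is within the Group Z7 express courier limit of 10 L.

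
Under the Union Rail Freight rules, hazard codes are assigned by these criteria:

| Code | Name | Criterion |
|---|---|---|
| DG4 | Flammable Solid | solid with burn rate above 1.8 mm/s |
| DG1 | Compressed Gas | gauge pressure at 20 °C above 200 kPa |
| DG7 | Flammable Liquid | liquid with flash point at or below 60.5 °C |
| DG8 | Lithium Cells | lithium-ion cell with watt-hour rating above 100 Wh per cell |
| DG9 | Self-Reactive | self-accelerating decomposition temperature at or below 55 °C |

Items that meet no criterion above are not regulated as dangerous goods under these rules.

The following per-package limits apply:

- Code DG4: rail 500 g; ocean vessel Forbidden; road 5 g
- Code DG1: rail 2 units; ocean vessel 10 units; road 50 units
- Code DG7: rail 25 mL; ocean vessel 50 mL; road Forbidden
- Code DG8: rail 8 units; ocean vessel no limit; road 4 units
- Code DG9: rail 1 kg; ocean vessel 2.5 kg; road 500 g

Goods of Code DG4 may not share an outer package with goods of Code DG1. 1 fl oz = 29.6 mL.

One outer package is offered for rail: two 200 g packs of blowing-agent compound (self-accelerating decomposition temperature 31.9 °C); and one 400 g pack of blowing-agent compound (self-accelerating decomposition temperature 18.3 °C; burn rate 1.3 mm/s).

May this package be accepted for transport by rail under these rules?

Yes

Blowing-agent compound: self-accelerating decomposition temperature 31.9 °C ≤ 55 °C → Code DG9 (Self-Reactive).
With self-accelerating decomposition temperature 18.3 °C (≤ 55 °C), the blowing-agent compound falls in Code DG9.
Code DG9 net quantity: (two 200 g packs = 400 g) + 400 g = 800 g.
800 g ≤ 1 kg (rail limit, Code DG9) — within limit.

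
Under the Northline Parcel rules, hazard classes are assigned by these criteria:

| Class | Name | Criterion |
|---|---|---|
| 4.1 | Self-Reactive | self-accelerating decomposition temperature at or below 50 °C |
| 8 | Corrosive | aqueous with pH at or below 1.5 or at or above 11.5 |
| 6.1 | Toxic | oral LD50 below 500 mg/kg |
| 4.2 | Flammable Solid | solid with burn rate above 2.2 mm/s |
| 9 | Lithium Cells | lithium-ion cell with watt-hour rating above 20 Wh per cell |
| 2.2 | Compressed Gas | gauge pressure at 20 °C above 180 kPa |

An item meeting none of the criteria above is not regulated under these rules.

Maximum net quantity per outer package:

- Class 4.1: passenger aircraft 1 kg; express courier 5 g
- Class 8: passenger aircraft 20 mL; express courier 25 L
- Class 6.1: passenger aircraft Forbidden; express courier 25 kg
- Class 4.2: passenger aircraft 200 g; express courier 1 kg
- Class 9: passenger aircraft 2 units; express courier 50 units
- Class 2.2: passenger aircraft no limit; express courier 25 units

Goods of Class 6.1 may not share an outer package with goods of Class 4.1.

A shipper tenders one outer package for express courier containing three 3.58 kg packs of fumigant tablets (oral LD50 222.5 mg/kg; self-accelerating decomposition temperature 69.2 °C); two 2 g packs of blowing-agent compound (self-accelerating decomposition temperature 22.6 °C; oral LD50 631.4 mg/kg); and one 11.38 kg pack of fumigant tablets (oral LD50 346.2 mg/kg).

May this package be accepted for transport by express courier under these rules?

No

With oral LD50 222.5 mg/kg (< 500 mg/kg), the fumigant tablets fall in Class 6.1.
Blowing-agent compound: self-accelerating decomposition temperature 22.6 °C ≤ 50 °C → Class 4.1 (Self-Reactive).
With oral LD50 346.2 mg/kg (< 500 mg/kg), the fumigant tablets fall in Class 6.1.
Total Class 6.1: (three 3.58 kg packs = 10.74 kg) + 11.38 kg = 22.12 kg.
22.12 kg ≤ 25 kg (express courier limit, Class 6.1) — within limit.
Class 4.1 quantity: two 2 g packs = 4 g.
That is within the Class 4.1 express courier limit of 5 g.
Class 6.1 and Class 4.1 may not share an outer package.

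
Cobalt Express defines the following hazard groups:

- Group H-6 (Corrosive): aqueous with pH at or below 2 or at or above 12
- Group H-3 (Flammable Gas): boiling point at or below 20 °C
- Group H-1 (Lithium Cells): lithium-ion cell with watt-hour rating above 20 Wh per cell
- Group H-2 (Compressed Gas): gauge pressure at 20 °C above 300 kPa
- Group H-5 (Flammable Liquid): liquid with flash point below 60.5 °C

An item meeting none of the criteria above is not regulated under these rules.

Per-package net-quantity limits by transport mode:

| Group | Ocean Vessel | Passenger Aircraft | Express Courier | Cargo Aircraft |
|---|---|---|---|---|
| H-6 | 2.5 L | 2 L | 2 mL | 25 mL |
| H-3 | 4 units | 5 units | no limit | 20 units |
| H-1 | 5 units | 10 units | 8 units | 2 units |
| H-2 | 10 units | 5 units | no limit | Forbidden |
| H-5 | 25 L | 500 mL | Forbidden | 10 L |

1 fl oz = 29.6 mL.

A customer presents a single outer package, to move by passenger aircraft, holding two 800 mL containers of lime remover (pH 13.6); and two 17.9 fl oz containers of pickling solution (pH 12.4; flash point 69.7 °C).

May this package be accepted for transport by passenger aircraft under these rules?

The lime remover has pH 13.6, which is ≥ 12, so it is Group H-6 (Corrosive).
The pickling solution has pH 12.4, which is ≥ 12, so it is Group H-6 (Corrosive).
Total Group H-6: (two 800 mL containers = 1.6 L) + (two 17.9 fl oz containers = 1059.68 mL) = 2659.68 mL.
2659.68 mL exceeds the passenger aircraft limit of 2 L for Group H-6.

No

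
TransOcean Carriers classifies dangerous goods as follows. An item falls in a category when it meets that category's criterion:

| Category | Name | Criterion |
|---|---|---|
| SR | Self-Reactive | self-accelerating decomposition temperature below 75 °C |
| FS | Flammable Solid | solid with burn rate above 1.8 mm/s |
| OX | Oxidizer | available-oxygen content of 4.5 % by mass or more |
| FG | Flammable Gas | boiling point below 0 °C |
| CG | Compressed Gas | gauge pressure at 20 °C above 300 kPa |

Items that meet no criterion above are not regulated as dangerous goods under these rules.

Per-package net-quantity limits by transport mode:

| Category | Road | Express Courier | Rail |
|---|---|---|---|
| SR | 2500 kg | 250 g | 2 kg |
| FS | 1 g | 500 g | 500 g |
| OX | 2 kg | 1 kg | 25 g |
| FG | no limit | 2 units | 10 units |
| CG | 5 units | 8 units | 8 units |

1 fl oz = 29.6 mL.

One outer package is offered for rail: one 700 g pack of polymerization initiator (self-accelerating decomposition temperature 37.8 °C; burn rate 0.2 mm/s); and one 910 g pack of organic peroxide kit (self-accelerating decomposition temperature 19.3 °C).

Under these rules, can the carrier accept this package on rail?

Self-accelerating decomposition temperature 37.8 °C meets the Category SR criterion (Self-Reactive), so the polymerization initiator is Category SR.
Self-accelerating decomposition temperature 19.3 °C meets the Category SR criterion (Self-Reactive), so the organic peroxide kit is Category SR.
Category SR net quantity: 700 g + 910 g = 1.61 kg.
1.61 kg is within the rail limit of 2 kg for Category SR.

Yes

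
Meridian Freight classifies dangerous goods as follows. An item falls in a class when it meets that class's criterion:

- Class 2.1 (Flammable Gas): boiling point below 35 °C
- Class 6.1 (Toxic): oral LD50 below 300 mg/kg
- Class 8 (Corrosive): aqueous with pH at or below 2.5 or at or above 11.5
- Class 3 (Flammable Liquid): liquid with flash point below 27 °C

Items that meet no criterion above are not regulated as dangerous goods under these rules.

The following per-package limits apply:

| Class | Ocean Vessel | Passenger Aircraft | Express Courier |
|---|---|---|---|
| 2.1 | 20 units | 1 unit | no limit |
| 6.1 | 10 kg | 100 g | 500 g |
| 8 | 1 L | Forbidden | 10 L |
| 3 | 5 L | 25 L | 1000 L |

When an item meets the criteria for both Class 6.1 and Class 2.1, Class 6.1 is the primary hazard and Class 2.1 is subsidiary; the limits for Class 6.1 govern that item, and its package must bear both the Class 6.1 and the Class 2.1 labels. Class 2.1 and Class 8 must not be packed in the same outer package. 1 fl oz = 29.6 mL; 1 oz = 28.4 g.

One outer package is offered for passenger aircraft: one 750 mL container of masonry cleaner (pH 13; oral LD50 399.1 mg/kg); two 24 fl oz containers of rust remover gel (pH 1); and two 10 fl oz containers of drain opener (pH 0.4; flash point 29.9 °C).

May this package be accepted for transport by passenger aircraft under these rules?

No

pH 13 meets the Class 8 criterion (Corrosive), so the masonry cleaner is Class 8.
The rust remover gel has pH 1, which is ≤ 2.5, so it is Class 8 (Corrosive).
The drain opener has pH 0.4, which is ≤ 2.5, so it is Class 8 (Corrosive).
Total Class 8: 750 mL + (two 24 fl oz containers = 1420.8 mL) + (two 10 fl oz containers = 592 mL) = 2762.8 mL.
Class 8 is Forbidden by passenger aircraft.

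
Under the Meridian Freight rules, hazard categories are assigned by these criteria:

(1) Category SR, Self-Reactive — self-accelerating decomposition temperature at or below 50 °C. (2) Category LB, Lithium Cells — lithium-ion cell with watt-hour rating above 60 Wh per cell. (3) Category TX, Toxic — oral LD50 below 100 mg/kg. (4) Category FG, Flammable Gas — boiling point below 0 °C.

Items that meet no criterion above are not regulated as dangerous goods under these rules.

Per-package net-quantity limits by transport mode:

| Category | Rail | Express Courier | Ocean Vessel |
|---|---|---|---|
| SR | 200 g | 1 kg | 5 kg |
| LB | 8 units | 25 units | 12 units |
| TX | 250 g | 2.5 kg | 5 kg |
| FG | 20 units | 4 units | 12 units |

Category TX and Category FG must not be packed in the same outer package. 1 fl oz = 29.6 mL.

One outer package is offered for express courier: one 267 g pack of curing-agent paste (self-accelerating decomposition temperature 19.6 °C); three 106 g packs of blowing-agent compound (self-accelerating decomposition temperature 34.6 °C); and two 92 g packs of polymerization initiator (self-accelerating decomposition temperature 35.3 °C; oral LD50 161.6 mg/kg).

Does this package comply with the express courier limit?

With self-accelerating decomposition temperature 19.6 °C (≤ 50 °C), the curing-agent paste falls in Category SR.
Self-accelerating decomposition temperature 34.6 °C meets the Category SR criterion (Self-Reactive), so the blowing-agent compound is Category SR.
The polymerization initiator has self-accelerating decomposition temperature 35.3 °C, which is ≤ 50 °C, so it is Category SR (Self-Reactive).
Total Category SR: 267 g + (three 106 g packs = 318 g) + (two 92 g packs = 184 g) = 769 g.
769 g is within the express courier limit of 1 kg for Category SR.

Yes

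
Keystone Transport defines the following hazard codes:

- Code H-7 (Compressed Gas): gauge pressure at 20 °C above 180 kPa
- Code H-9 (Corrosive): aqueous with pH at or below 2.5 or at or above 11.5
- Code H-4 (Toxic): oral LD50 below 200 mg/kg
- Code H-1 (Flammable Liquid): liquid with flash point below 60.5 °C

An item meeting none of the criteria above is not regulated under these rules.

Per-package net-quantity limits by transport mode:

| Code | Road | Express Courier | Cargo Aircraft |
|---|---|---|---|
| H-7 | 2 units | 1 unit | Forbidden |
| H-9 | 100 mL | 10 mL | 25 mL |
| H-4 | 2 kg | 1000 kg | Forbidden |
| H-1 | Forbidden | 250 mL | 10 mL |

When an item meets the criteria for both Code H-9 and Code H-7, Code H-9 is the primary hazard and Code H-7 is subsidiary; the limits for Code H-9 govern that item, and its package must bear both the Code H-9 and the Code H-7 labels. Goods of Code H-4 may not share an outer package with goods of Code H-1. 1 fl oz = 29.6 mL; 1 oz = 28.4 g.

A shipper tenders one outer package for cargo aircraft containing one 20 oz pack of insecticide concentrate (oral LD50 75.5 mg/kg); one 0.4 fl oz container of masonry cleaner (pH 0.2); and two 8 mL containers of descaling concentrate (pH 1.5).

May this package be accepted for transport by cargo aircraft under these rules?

Oral LD50 75.5 mg/kg meets the Code H-4 criterion (Toxic), so the insecticide concentrate is Code H-4.
pH 0.2 meets the Code H-9 criterion (Corrosive), so the masonry cleaner is Code H-9.
The descaling concentrate has pH 1.5, which is ≤ 2.5, so it is Code H-9 (Corrosive).
Code H-4 quantity: one 20 oz pack = 568 g.
Code H-4 is Forbidden by cargo aircraft.
Total Code H-9: (one 0.4 fl oz container = 11.84 mL) + (two 8 mL containers = 16 mL) = 27.84 mL.
27.84 mL exceeds the cargo aircraft limit of 25 mL for Code H-9.
The segregation rule (Code H-4 with Code H-1) does not apply to Code H-4 with Code H-9.

No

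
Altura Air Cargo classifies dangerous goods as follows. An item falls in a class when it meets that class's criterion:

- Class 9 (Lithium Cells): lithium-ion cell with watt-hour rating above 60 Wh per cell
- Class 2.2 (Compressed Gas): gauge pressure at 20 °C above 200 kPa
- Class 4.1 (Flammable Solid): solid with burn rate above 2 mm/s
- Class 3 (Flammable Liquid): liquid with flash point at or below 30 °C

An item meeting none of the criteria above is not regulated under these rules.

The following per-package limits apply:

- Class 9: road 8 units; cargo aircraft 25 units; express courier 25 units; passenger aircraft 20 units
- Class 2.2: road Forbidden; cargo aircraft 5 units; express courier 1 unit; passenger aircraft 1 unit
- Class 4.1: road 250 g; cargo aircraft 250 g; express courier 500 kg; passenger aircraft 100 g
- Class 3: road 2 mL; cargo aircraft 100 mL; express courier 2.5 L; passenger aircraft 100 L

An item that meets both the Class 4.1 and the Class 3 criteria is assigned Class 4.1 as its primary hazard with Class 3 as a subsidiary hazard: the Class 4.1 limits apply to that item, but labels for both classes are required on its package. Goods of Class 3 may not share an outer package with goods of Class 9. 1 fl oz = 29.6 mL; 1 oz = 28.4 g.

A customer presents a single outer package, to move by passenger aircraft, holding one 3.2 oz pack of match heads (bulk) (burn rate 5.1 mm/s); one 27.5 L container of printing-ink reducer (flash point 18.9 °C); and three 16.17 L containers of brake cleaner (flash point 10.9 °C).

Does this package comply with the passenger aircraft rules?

Burn rate 5.1 mm/s meets the Class 4.1 criterion (Flammable Solid), so the match heads (bulk) are Class 4.1.
The printing-ink reducer has flash point 18.9 °C, which is ≤ 30 °C, so it is Class 3 (Flammable Liquid).
With flash point 10.9 °C (≤ 30 °C), the brake cleaner falls in Class 3.
Class 3 net quantity: 27.5 L + (three 16.17 L containers = 48.51 L) = 76.01 L.
76.01 L is within the passenger aircraft limit of 100 L for Class 3.
Class 4.1 quantity: one 3.2 oz pack = 90.88 g.
90.88 g ≤ 100 g (passenger aircraft limit, Class 4.1) — within limit.
The segregation rule (Class 3 with Class 9) does not apply to Class 3 with Class 4.1.
Every hazard class is within its passenger aircraft limit and no segregation rule is violated.

Yes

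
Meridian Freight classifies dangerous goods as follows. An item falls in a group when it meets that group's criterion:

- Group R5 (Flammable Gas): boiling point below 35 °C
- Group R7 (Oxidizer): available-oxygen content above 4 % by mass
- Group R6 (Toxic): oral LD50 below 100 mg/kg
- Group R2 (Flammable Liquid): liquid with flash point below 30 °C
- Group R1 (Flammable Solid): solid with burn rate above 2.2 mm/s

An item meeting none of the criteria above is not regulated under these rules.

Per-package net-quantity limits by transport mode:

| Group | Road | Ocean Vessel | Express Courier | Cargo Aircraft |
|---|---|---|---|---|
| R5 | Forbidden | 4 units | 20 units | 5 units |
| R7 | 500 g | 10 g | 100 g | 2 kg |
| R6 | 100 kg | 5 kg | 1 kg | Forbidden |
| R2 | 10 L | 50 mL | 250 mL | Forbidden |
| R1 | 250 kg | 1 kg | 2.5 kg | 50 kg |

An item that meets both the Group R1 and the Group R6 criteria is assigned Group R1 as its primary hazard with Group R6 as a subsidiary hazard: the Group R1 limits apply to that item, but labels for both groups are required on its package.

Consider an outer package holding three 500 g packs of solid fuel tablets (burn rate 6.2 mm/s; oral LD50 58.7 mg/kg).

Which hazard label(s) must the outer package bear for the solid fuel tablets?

With burn rate 6.2 mm/s (> 2.2 mm/s), the solid fuel tablets fall in Group R1.
With oral LD50 58.7 mg/kg (< 100 mg/kg), the solid fuel tablets fall in Group R6.
By the precedence rule Group R1 is primary and Group R6 is subsidiary, and that rule requires both labels on the package.

Group R1 and R6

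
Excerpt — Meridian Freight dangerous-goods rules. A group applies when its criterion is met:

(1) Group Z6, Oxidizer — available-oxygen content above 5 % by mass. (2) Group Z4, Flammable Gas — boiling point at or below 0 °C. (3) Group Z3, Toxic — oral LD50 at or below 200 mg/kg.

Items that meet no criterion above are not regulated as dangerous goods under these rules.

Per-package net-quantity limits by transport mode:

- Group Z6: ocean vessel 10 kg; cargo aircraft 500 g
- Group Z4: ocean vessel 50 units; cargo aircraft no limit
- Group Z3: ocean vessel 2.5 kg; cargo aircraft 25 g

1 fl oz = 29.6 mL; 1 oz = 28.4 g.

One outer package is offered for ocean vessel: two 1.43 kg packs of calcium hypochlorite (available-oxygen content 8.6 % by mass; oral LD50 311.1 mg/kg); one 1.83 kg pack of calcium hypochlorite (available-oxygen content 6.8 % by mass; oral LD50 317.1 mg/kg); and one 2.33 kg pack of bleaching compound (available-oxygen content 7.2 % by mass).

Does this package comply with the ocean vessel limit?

Yes

With available-oxygen content 8.6 % by mass (> 5 % by mass), the calcium hypochlorite falls in Group Z6.
The calcium hypochlorite has available-oxygen content 6.8 % by mass, which is > 5 % by mass, so it is Group Z6 (Oxidizer).
The bleaching compound has available-oxygen content 7.2 % by mass, which is > 5 % by mass, so it is Group Z6 (Oxidizer).
Group Z6 net quantity: (two 1.43 kg packs = 2.86 kg) + 1.83 kg + 2.33 kg = 7.02 kg.
7.02 kg is within the ocean vessel limit of 10 kg for Group Z6.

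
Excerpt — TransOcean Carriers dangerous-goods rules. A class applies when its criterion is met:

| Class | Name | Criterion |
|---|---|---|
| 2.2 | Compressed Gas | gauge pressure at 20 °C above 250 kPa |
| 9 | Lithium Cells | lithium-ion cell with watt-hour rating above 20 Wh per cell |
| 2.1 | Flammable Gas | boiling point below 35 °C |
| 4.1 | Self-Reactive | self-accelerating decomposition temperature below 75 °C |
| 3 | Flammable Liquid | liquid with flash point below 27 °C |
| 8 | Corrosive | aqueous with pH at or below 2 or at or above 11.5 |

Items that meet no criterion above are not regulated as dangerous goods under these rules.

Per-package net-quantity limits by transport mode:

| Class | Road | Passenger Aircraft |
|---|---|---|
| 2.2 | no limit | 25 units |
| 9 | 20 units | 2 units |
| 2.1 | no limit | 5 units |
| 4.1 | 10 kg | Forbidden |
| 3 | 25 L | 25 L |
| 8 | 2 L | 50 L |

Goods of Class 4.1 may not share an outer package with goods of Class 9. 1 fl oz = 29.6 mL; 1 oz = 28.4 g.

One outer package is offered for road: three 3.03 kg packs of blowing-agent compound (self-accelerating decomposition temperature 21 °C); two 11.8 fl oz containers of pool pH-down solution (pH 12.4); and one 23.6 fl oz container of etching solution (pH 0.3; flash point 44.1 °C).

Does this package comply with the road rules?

Yes

Self-accelerating decomposition temperature 21 °C meets the Class 4.1 criterion (Self-Reactive), so the blowing-agent compound is Class 4.1.
Pool pH-down solution: pH 12.4 ≥ 11.5 → Class 8 (Corrosive).
With pH 0.3 (≤ 2), the etching solution falls in Class 8.
Total Class 8: (two 11.8 fl oz containers = 698.56 mL) + (one 23.6 fl oz container = 698.56 mL) = 1397.12 mL.
1397.12 mL is within the road limit of 2 L for Class 8.
Class 4.1 quantity: three 3.03 kg packs = 9.09 kg.
9.09 kg ≤ 10 kg (road limit, Class 4.1) — within limit.
The segregation rule (Class 4.1 with Class 9) does not apply to Class 8 with Class 4.1.
Every hazard class is within its road limit and no segregation rule is violated.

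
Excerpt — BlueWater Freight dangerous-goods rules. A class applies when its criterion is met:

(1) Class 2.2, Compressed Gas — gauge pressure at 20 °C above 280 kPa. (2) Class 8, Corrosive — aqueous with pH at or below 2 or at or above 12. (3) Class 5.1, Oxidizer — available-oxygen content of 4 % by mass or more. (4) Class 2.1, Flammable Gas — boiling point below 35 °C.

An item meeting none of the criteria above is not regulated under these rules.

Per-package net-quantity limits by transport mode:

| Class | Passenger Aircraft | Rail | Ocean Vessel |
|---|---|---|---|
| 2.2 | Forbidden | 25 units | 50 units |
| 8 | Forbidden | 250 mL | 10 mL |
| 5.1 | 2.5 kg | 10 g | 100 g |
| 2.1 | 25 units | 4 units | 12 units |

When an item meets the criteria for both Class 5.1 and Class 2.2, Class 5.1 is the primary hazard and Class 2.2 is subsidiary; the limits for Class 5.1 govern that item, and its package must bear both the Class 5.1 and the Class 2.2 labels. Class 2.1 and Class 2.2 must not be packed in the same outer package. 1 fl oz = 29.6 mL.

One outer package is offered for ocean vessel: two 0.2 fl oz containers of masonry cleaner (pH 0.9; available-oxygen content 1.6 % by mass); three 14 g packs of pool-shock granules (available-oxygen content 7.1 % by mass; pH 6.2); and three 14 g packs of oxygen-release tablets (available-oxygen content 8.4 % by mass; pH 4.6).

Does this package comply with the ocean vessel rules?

The masonry cleaner has pH 0.9, which is ≤ 2, so it is Class 8 (Corrosive).
Available-oxygen content 7.1 % by mass meets the Class 5.1 criterion (Oxidizer), so the pool-shock granules are Class 5.1.
With available-oxygen content 8.4 % by mass (≥ 4 % by mass), the oxygen-release tablets fall in Class 5.1.
Class 5.1 net quantity: (three 14 g packs = 42 g) + (three 14 g packs = 42 g) = 84 g.
84 g is within the ocean vessel limit of 100 g for Class 5.1.
Class 8 quantity: two 0.2 fl oz containers = 11.84 mL.
That exceeds the Class 8 ocean vessel limit of 10 mL.
The segregation rule (Class 2.1 with Class 2.2) does not apply to Class 5.1 with Class 8.

No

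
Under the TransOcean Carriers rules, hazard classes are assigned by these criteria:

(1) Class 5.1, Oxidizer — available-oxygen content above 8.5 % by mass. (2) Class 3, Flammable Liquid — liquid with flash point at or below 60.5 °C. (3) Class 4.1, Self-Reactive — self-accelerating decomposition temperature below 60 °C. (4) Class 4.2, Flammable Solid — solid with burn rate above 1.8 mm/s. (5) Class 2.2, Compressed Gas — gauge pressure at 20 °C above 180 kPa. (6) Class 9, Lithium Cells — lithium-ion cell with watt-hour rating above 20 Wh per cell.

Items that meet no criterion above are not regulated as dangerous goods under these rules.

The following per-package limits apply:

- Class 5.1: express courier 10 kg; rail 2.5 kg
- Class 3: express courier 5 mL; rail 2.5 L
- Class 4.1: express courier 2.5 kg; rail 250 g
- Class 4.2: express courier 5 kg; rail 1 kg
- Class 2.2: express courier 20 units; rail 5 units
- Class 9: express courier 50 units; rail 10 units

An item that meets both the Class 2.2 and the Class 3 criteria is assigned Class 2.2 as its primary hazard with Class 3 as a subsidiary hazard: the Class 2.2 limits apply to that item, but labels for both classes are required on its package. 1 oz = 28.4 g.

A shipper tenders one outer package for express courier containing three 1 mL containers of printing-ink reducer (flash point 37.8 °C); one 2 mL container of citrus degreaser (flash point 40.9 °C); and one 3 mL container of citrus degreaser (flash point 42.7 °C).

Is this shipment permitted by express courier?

No

The printing-ink reducer has flash point 37.8 °C, which is ≤ 60.5 °C, so it is Class 3 (Flammable Liquid).
The citrus degreaser has flash point 40.9 °C, which is ≤ 60.5 °C, so it is Class 3 (Flammable Liquid).
Citrus degreaser: flash point 42.7 °C ≤ 60.5 °C → Class 3 (Flammable Liquid).
Total Class 3: (three 1 mL containers = 3 mL) + 2 mL + 3 mL = 8 mL.
8 mL exceeds the express courier limit of 5 mL for Class 3.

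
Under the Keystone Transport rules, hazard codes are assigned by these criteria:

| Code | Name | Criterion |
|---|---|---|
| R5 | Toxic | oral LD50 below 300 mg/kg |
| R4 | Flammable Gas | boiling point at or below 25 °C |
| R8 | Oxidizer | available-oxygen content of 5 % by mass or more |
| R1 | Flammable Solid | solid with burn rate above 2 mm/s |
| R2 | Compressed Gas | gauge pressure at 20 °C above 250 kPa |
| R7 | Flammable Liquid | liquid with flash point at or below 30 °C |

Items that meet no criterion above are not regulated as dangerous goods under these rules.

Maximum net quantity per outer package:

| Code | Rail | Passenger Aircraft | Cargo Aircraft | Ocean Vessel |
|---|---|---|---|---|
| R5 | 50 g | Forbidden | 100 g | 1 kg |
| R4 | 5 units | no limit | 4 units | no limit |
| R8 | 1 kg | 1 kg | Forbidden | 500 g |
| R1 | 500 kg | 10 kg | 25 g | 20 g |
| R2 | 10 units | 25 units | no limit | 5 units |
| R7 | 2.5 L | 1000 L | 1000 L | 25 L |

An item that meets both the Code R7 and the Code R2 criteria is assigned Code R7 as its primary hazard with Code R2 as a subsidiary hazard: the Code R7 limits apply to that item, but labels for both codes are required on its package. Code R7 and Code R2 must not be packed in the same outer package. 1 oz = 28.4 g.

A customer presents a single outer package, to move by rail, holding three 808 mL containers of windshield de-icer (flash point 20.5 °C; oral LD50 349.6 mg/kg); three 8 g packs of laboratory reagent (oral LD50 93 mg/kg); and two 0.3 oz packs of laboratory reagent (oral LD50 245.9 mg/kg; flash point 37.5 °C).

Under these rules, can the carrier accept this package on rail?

Windshield de-icer: flash point 20.5 °C ≤ 30 °C → Code R7 (Flammable Liquid).
The laboratory reagent has oral LD50 93 mg/kg, which is < 300 mg/kg, so it is Code R5 (Toxic).
With oral LD50 245.9 mg/kg (< 300 mg/kg), the laboratory reagent falls in Code R5.
Code R7 quantity: three 808 mL containers = 2.424 L.
2.424 L is within the rail limit of 2.5 L for Code R7.
Total Code R5: (three 8 g packs = 24 g) + (two 0.3 oz packs = 17.04 g) = 41.04 g.
41.04 g is within the rail limit of 50 g for Code R5.
The segregation rule (Code R7 with Code R2) does not apply to Code R7 with Code R5.
Every hazard code is within its rail limit and no segregation rule is violated.

Yes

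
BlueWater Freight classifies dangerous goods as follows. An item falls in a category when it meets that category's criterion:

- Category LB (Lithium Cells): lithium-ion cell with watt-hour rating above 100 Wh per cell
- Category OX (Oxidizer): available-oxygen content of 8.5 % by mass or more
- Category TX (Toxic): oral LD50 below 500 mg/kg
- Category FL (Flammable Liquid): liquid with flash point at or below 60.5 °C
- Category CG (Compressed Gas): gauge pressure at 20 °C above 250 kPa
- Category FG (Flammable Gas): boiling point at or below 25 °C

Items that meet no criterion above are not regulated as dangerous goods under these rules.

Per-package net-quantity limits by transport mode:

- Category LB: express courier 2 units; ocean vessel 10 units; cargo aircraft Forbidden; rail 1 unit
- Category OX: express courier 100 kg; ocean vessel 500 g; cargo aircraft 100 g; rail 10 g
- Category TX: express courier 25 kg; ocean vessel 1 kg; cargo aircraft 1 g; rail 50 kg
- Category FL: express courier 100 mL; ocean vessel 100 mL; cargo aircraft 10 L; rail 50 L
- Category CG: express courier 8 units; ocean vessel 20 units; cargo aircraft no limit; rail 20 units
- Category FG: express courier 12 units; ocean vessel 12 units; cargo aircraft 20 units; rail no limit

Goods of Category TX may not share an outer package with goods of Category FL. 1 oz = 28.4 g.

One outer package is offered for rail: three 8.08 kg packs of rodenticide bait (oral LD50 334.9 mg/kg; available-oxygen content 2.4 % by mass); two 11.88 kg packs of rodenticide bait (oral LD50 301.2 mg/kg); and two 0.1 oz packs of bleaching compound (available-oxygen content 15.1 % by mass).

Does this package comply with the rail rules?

Oral LD50 334.9 mg/kg meets the Category TX criterion (Toxic), so the rodenticide bait is Category TX.
With oral LD50 301.2 mg/kg (< 500 mg/kg), the rodenticide bait falls in Category TX.
The bleaching compound has available-oxygen content 15.1 % by mass, which is ≥ 8.5 % by mass, so it is Category OX (Oxidizer).
Category TX net quantity: (three 8.08 kg packs = 24.24 kg) + (two 11.88 kg packs = 23.76 kg) = 48 kg.
48 kg ≤ 50 kg (rail limit, Category TX) — within limit.
Category OX quantity: two 0.1 oz packs = 5.68 g.
5.68 g ≤ 10 g (rail limit, Category OX) — within limit.
The segregation rule (Category TX with Category FL) does not apply to Category TX with Category OX.
Every hazard category is within its rail limit and no segregation rule is violated.

Yes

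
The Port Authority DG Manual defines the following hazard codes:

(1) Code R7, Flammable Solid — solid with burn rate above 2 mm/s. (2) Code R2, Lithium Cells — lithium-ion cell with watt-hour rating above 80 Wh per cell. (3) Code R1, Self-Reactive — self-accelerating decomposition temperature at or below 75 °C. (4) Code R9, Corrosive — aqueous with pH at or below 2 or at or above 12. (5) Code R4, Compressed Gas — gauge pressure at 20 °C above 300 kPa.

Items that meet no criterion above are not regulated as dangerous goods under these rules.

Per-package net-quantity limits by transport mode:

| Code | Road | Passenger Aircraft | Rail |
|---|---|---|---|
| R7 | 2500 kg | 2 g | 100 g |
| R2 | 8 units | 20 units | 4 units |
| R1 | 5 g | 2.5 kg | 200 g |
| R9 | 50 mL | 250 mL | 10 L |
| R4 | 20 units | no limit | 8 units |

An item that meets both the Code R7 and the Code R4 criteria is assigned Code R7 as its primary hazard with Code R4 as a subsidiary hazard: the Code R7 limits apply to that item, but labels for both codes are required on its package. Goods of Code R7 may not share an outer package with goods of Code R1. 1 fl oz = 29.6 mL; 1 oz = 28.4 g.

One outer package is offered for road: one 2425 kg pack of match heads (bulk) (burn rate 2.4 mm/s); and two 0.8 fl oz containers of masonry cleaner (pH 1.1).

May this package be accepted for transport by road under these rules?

With burn rate 2.4 mm/s (> 2 mm/s), the match heads (bulk) fall in Code R7.
pH 1.1 meets the Code R9 criterion (Corrosive), so the masonry cleaner is Code R9.
Code R7 quantity: 2425 kg.
2425 kg is within the road limit of 2500 kg for Code R7.
Code R9 quantity: two 0.8 fl oz containers = 47.36 mL.
That is within the Code R9 road limit of 50 mL.
The segregation rule (Code R7 with Code R1) does not apply to Code R7 with Code R9.
Every hazard code is within its road limit and no segregation rule is violated.

Yes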